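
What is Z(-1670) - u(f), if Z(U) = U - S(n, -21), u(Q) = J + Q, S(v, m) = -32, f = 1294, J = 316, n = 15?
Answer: -3248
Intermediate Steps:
u(Q) = 316 + Q
Z(U) = 32 + U (Z(U) = U - 1*(-32) = U + 32 = 32 + U)
Z(-1670) - u(f) = (32 - 1670) - (316 + 1294) = -1638 - 1*1610 = -1638 - 1610 = -3248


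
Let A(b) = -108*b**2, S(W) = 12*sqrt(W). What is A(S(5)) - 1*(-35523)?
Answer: -42237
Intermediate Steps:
A(S(5)) - 1*(-35523) = -108*(12*sqrt(5))**2 - 1*(-35523) = -108*720 + 35523 = -77760 + 35523 = -42237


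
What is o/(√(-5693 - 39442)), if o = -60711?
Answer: 343*I*√5015/85 ≈ 285.77*I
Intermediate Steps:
o/(√(-5693 - 39442)) = -60711/√(-5693 - 39442) = -60711*(-I*√5015/15045) = -(-343)*I*√5015/85 = 343*I*√5015/85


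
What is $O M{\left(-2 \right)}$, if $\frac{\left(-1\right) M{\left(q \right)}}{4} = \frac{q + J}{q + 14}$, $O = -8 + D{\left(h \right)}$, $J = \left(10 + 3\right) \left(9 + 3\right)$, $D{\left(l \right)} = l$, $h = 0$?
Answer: $\frac{1232}{3} \approx 410.67$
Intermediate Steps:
$J = 156$ ($J = 13 \cdot 12 = 156$)
$O = -8$ ($O = -8 + 0 = -8$)
$M{\left(q \right)} = - \frac{4 \left(156 + q\right)}{14 + q}$ ($M{\left(q \right)} = - 4 \frac{q + 156}{q + 14} = - 4 \frac{156 + q}{14 + q} = - \frac{4 \left(156 + q\right)}{14 + q}$)
$O M{\left(-2 \right)} = - 8 \frac{4 \left(-156 - -2\right)}{14 - 2} = - 8 \frac{4 \left(-156 + 2\right)}{12} = - 8 \cdot 4 \cdot \frac{1}{12} \left(-154\right) = \left(-8\right) \left(- \frac{154}{3}\right) = \frac{1232}{3}$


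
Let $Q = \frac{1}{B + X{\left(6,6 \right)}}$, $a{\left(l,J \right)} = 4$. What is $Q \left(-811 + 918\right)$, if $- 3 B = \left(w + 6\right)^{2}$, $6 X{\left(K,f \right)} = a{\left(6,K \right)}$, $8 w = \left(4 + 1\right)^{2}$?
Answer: $- \frac{20544}{5201} \approx -3.95$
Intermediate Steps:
$w = \frac{25}{8}$ ($w = \frac{\left(4 + 1\right)^{2}}{8} = \frac{5^{2}}{8} = \frac{1}{8} \cdot 25 = \frac{25}{8} \approx 3.125$)
$X{\left(K,f \right)} = \frac{2}{3}$ ($X{\left(K,f \right)} = \frac{1}{6} \cdot 4 = \frac{2}{3}$)
$B = - \frac{5329}{192}$ ($B = - \frac{\left(\frac{25}{8} + 6\right)^{2}}{3} = - \frac{\left(\frac{73}{8}\right)^{2}}{3} = \left(- \frac{1}{3}\right) \frac{5329}{64} = - \frac{5329}{192} \approx -27.755$)
$Q = - \frac{192}{5201}$ ($Q = \frac{1}{- \frac{5329}{192} + \frac{2}{3}} = \frac{1}{- \frac{5201}{192}} = - \frac{192}{5201} \approx -0.036916$)
$Q \left(-811 + 918\right) = - \frac{192 \left(-811 + 918\right)}{5201} = \left(- \frac{192}{5201}\right) 107 = - \frac{20544}{5201}$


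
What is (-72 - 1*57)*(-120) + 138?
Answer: 15618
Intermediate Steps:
(-72 - 1*57)*(-120) + 138 = (-72 - 57)*(-120) + 138 = -129*(-120) + 138 = 15480 + 138 = 15618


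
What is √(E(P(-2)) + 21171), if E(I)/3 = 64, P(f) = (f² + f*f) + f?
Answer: √21363 ≈ 146.16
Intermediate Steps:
P(f) = f + 2*f² (P(f) = (f² + f²) + f = 2*f² + f = f + 2*f²)
E(I) = 192 (E(I) = 3*64 = 192)
√(E(P(-2)) + 21171) = √(192 + 21171) = √21363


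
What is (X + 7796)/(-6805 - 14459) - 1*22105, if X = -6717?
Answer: -470041799/21264 ≈ -22105.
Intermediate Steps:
(X + 7796)/(-6805 - 14459) - 1*22105 = (-6717 + 7796)/(-6805 - 14459) - 1*22105 = 1079/(-21264) - 22105 = 1079*(-1/21264) - 22105 = -1079/21264 - 22105 = -470041799/21264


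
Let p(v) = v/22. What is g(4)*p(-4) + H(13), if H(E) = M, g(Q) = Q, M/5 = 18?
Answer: 982/11 ≈ 89.273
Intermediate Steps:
M = 90 (M = 5*18 = 90)
p(v) = v/22 (p(v) = v*(1/22) = v/22)
H(E) = 90
g(4)*p(-4) + H(13) = 4*((1/22)*(-4)) + 90 = 4*(-2/11) + 90 = -8/11 + 90 = 982/11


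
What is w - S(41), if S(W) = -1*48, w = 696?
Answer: 744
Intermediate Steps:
S(W) = -48
w - S(41) = 696 - 1*(-48) = 696 + 48 = 744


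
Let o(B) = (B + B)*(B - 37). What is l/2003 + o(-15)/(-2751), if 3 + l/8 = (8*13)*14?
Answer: 9617648/1836751 ≈ 5.2362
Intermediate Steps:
o(B) = 2*B*(-37 + B) (o(B) = (2*B)*(-37 + B) = 2*B*(-37 + B))
l = 11624 (l = -24 + 8*((8*13)*14) = -24 + 8*(104*14) = -24 + 8*1456 = -24 + 11648 = 11624)
l/2003 + o(-15)/(-2751) = 11624/2003 + (2*(-15)*(-37 - 15))/(-2751) = 11624*(1/2003) + (2*(-15)*(-52))*(-1/2751) = 11624/2003 + 1560*(-1/2751) = 11624/2003 - 520/917 = 9617648/1836751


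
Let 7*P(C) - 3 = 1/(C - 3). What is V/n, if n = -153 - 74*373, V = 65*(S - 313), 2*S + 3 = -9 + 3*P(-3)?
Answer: 8915/11956 ≈ 0.74565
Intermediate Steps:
P(C) = 3/7 + 1/(7*(-3 + C)) (P(C) = 3/7 + 1/(7*(C - 3)) = 3/7 + 1/(7*(-3 + C)))
S = -151/28 (S = -3/2 + (-9 + 3*((-8 + 3*(-3))/(7*(-3 - 3))))/2 = -3/2 + (-9 + 3*((⅐)*(-8 - 9)/(-6)))/2 = -3/2 + (-9 + 3*((⅐)*(-⅙)*(-17)))/2 = -3/2 + (-9 + 3*(17/42))/2 = -3/2 + (-9 + 17/14)/2 = -3/2 + (½)*(-109/14) = -3/2 - 109/28 = -151/28 ≈ -5.3929)
V = -579475/28 (V = 65*(-151/28 - 313) = 65*(-8915/28) = -579475/28 ≈ -20696.)
n = -27755 (n = -153 - 27602 = -27755)
V/n = -579475/28/(-27755) = -579475/28*(-1/27755) = 8915/11956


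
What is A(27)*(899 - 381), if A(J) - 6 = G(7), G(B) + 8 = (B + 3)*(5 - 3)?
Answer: 9324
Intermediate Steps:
G(B) = -2 + 2*B (G(B) = -8 + (B + 3)*(5 - 3) = -8 + (3 + B)*2 = -8 + (6 + 2*B) = -2 + 2*B)
A(J) = 18 (A(J) = 6 + (-2 + 2*7) = 6 + (-2 + 14) = 6 + 12 = 18)
A(27)*(899 - 381) = 18*(899 - 381) = 18*518 = 9324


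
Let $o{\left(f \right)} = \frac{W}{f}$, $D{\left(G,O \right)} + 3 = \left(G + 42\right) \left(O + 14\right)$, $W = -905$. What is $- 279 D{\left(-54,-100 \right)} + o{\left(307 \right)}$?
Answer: $- \frac{88137842}{307} \approx -2.8709 \cdot 10^{5}$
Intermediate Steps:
$D{\left(G,O \right)} = -3 + \left(14 + O\right) \left(42 + G\right)$ ($D{\left(G,O \right)} = -3 + \left(G + 42\right) \left(O + 14\right) = -3 + \left(42 + G\right) \left(14 + O\right) = -3 + \left(14 + O\right) \left(42 + G\right)$)
$o{\left(f \right)} = - \frac{905}{f}$
$- 279 D{\left(-54,-100 \right)} + o{\left(307 \right)} = - 279 \left(585 + 14 \left(-54\right) + 42 \left(-100\right) - -5400\right) - \frac{905}{307} = - 279 \left(585 - 756 - 4200 + 5400\right) - \frac{905}{307} = \left(-279\right) 1029 - \frac{905}{307} = -287091 - \frac{905}{307} = - \frac{88137842}{307}$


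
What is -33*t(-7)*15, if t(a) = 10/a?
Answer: 4950/7 ≈ 707.14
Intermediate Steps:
-33*t(-7)*15 = -330/(-7)*15 = -330*(-1)/7*15 = -33*(-10/7)*15 = (330/7)*15 = 4950/7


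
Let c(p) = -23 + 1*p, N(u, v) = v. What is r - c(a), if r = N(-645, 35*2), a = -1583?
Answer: 1676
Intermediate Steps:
r = 70 (r = 35*2 = 70)
c(p) = -23 + p
r - c(a) = 70 - (-23 - 1583) = 70 - 1*(-1606) = 70 + 1606 = 1676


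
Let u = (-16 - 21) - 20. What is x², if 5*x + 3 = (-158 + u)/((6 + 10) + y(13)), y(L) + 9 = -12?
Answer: 64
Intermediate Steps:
u = -57 (u = -37 - 20 = -57)
y(L) = -21 (y(L) = -9 - 12 = -21)
x = 8 (x = -⅗ + ((-158 - 57)/((6 + 10) - 21))/5 = -⅗ + (-215/(16 - 21))/5 = -⅗ + (-215/(-5))/5 = -⅗ + (-215*(-⅕))/5 = -⅗ + (⅕)*43 = -⅗ + 43/5 = 8)
x² = 8² = 64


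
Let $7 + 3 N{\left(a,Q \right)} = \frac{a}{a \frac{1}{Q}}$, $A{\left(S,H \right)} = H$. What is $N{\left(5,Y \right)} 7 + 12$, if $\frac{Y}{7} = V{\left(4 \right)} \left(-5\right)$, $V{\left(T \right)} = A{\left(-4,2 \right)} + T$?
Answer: $- \frac{1483}{3} \approx -494.33$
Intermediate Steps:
$V{\left(T \right)} = 2 + T$
$Y = -210$ ($Y = 7 \left(2 + 4\right) \left(-5\right) = 7 \cdot 6 \left(-5\right) = 7 \left(-30\right) = -210$)
$N{\left(a,Q \right)} = - \frac{7}{3} + \frac{Q}{3}$ ($N{\left(a,Q \right)} = - \frac{7}{3} + \frac{a \frac{1}{a \frac{1}{Q}}}{3} = - \frac{7}{3} + \frac{a \frac{Q}{a}}{3} = - \frac{7}{3} + \frac{Q}{3}$)
$N{\left(5,Y \right)} 7 + 12 = \left(- \frac{7}{3} + \frac{1}{3} \left(-210\right)\right) 7 + 12 = \left(- \frac{7}{3} - 70\right) 7 + 12 = \left(- \frac{217}{3}\right) 7 + 12 = - \frac{1519}{3} + 12 = - \frac{1483}{3}$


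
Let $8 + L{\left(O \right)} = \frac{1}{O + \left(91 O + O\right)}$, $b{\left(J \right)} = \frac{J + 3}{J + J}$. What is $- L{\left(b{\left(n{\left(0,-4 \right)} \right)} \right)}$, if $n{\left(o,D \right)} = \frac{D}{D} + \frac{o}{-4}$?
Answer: $\frac{1487}{186} \approx 7.9946$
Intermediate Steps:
$n{\left(o,D \right)} = 1 - \frac{o}{4}$ ($n{\left(o,D \right)} = 1 + o \left(- \frac{1}{4}\right) = 1 - \frac{o}{4}$)
$b{\left(J \right)} = \frac{3 + J}{2 J}$
$L{\left(O \right)} = -8 + \frac{1}{93 O}$ ($L{\left(O \right)} = -8 + \frac{1}{O + \left(91 O + O\right)} = -8 + \frac{1}{O + 92 O} = -8 + \frac{1}{93 O}$)
$- L{\left(b{\left(n{\left(0,-4 \right)} \right)} \right)} = - (-8 + \frac{1}{93 \frac{3 + \left(1 - 0\right)}{2 \left(1 - 0\right)}}) = - (-8 + \frac{1}{93 \frac{3 + \left(1 + 0\right)}{2 \left(1 + 0\right)}}) = - (-8 + \frac{1}{93 \frac{3 + 1}{2 \cdot 1}}) = - (-8 + \frac{1}{93 \cdot \frac{1}{2} \cdot 1 \cdot 4}) = - (-8 + \frac{1}{93 \cdot 2}) = - (-8 + \frac{1}{93} \cdot \frac{1}{2}) = - (-8 + \frac{1}{186}) = \left(-1\right) \left(- \frac{1487}{186}\right) = \frac{1487}{186}$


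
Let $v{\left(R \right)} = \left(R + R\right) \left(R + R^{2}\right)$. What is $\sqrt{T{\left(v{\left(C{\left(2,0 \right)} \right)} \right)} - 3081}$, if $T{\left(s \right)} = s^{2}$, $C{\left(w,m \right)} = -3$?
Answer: $i \sqrt{1785} \approx 42.249 i$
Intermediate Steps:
$v{\left(R \right)} = 2 R \left(R + R^{2}\right)$
$\sqrt{T{\left(v{\left(C{\left(2,0 \right)} \right)} \right)} - 3081} = \sqrt{\left(2 \left(-3\right)^{2} \left(1 - 3\right)\right)^{2} - 3081} = \sqrt{\left(2 \cdot 9 \left(-2\right)\right)^{2} - 3081} = \sqrt{\left(-36\right)^{2} - 3081} = \sqrt{1296 - 3081} = \sqrt{-1785} = i \sqrt{1785}$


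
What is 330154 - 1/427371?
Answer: 141098245133/427371 ≈ 3.3015e+5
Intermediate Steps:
330154 - 1/427371 = 141098245133/427371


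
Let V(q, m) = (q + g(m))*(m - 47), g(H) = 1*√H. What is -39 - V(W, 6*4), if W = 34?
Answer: 743 + 46*√6 ≈ 855.68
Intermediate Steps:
g(H) = √H
V(q, m) = (-47 + m)*(q + √m) (V(q, m) = (q + √m)*(m - 47) = (q + √m)*(-47 + m) = (-47 + m)*(q + √m))
-39 - V(W, 6*4) = -39 - ((6*4)^(3/2) - 47*34 - 47*2*√6 + (6*4)*34) = -39 - (24^(3/2) - 1598 - 94*√6 + 24*34) = -39 - (48*√6 - 1598 - 94*√6 + 816) = -39 - (-782 - 46*√6) = -39 + (782 + 46*√6) = 743 + 46*√6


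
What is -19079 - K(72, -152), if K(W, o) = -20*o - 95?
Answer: -22024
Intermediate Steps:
K(W, o) = -95 - 20*o
-19079 - K(72, -152) = -19079 - (-95 - 20*(-152)) = -19079 - (-95 + 3040) = -19079 - 1*2945 = -19079 - 2945 = -22024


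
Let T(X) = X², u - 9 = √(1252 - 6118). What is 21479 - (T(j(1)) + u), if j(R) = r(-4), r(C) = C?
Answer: 21454 - I*√4866 ≈ 21454.0 - 69.757*I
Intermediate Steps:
j(R) = -4
u = 9 + I*√4866 (u = 9 + √(1252 - 6118) = 9 + √(-4866) = 9 + I*√4866 ≈ 9.0 + 69.757*I)
21479 - (T(j(1)) + u) = 21479 - ((-4)² + (9 + I*√4866)) = 21479 - (16 + (9 + I*√4866)) = 21479 - (25 + I*√4866) = 21479 + (-25 - I*√4866) = 21454 - I*√4866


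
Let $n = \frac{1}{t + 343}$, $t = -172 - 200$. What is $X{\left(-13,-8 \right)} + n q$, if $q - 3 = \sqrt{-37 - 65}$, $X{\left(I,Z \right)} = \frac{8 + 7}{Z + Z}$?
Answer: $- \frac{483}{464} - \frac{i \sqrt{102}}{29} \approx -1.0409 - 0.34826 i$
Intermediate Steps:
$t = -372$
$X{\left(I,Z \right)} = \frac{15}{2 Z}$
$q = 3 + i \sqrt{102}$ ($q = 3 + \sqrt{-37 - 65} = 3 + \sqrt{-102} = 3 + i \sqrt{102} \approx 3.0 + 10.1 i$)
$n = - \frac{1}{29}$ ($n = \frac{1}{-372 + 343} = \frac{1}{-29} = - \frac{1}{29} \approx -0.034483$)
$X{\left(-13,-8 \right)} + n q = \frac{15}{2 \left(-8\right)} - \frac{3 + i \sqrt{102}}{29} = \frac{15}{2} \left(- \frac{1}{8}\right) - \left(\frac{3}{29} + \frac{i \sqrt{102}}{29}\right) = - \frac{15}{16} - \left(\frac{3}{29} + \frac{i \sqrt{102}}{29}\right) = - \frac{483}{464} - \frac{i \sqrt{102}}{29}$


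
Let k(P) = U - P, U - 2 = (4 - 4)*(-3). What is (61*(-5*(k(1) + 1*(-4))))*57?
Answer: 52155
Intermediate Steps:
U = 2 (U = 2 + (4 - 4)*(-3) = 2 + 0*(-3) = 2 + 0 = 2)
k(P) = 2 - P
(61*(-5*(k(1) + 1*(-4))))*57 = (61*(-5*((2 - 1*1) + 1*(-4))))*57 = (61*(-5*((2 - 1) - 4)))*57 = (61*(-5*(1 - 4)))*57 = (61*(-5*(-3)))*57 = (61*15)*57 = 915*57 = 52155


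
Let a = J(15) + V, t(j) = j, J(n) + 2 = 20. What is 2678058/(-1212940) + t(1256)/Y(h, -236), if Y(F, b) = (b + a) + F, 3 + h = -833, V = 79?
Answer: -413455919/118261650 ≈ -3.4961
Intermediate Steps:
J(n) = 18 (J(n) = -2 + 20 = 18)
h = -836 (h = -3 - 833 = -836)
a = 97 (a = 18 + 79 = 97)
Y(F, b) = 97 + F + b (Y(F, b) = (b + 97) + F = (97 + b) + F = 97 + F + b)
2678058/(-1212940) + t(1256)/Y(h, -236) = 2678058/(-1212940) + 1256/(97 - 836 - 236) = 2678058*(-1/1212940) + 1256/(-975) = -1339029/606470 + 1256*(-1/975) = -1339029/606470 - 1256/975 = -413455919/118261650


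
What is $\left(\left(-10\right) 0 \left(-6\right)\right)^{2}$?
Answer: $0$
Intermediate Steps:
$\left(\left(-10\right) 0 \left(-6\right)\right)^{2} = \left(0 \left(-6\right)\right)^{2} = 0^{2} = 0$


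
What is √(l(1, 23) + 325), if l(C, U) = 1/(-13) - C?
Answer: √54743/13 ≈ 17.998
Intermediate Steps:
l(C, U) = -1/13 - C
√(l(1, 23) + 325) = √((-1/13 - 1*1) + 325) = √((-1/13 - 1) + 325) = √(-14/13 + 325) = √(4211/13) = √54743/13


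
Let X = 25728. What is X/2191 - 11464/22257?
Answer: 547510472/48765087 ≈ 11.228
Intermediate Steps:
X/2191 - 11464/22257 = 25728/2191 - 11464/22257 = 547510472/48765087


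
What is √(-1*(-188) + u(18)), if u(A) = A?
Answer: √206 ≈ 14.353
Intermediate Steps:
√(-1*(-188) + u(18)) = √(-1*(-188) + 18) = √(188 + 18) = √206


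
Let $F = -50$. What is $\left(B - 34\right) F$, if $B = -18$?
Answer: $2600$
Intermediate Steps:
$\left(B - 34\right) F = \left(-18 - 34\right) \left(-50\right) = \left(-52\right) \left(-50\right) = 2600$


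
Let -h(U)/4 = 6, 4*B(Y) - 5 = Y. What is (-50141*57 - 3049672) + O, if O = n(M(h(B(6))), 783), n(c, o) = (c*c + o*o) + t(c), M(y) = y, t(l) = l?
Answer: -5294068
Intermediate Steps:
B(Y) = 5/4 + Y/4
h(U) = -24 (h(U) = -4*6 = -24)
n(c, o) = c + c**2 + o**2 (n(c, o) = (c*c + o*o) + c = (c**2 + o**2) + c = c + c**2 + o**2)
O = 613641 (O = -24 + (-24)**2 + 783**2 = -24 + 576 + 613089 = 613641)
(-50141*57 - 3049672) + O = (-50141*57 - 3049672) + 613641 = (-2858037 - 3049672) + 613641 = -5907709 + 613641 = -5294068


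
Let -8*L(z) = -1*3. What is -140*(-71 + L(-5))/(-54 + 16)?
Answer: -19775/76 ≈ -260.20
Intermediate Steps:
L(z) = 3/8 (L(z) = -(-1)*3/8 = -⅛*(-3) = 3/8)
-140*(-71 + L(-5))/(-54 + 16) = -140*(-71 + 3/8)/(-54 + 16) = -(-19775)/(2*(-38)) = -(-19775)*(-1)/(2*38) = -140*565/304 = -19775/76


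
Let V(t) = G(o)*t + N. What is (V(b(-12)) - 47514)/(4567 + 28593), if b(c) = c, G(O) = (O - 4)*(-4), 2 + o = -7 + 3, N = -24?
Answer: -24009/16580 ≈ -1.4481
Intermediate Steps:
o = -6 (o = -2 + (-7 + 3) = -2 - 4 = -6)
G(O) = 16 - 4*O (G(O) = (-4 + O)*(-4) = 16 - 4*O)
V(t) = -24 + 40*t (V(t) = (16 - 4*(-6))*t - 24 = (16 + 24)*t - 24 = 40*t - 24 = -24 + 40*t)
(V(b(-12)) - 47514)/(4567 + 28593) = ((-24 + 40*(-12)) - 47514)/(4567 + 28593) = ((-24 - 480) - 47514)/33160 = (-504 - 47514)*(1/33160) = -48018*1/33160 = -24009/16580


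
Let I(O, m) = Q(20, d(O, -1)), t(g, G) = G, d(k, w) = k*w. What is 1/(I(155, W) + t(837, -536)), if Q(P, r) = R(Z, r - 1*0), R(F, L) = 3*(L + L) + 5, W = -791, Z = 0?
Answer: -1/1461 ≈ -0.00068446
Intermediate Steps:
R(F, L) = 5 + 6*L (R(F, L) = 3*(2*L) + 5 = 6*L + 5 = 5 + 6*L)
Q(P, r) = 5 + 6*r (Q(P, r) = 5 + 6*(r - 1*0) = 5 + 6*(r + 0) = 5 + 6*r)
I(O, m) = 5 - 6*O (I(O, m) = 5 + 6*(O*(-1)) = 5 + 6*(-O) = 5 - 6*O)
1/(I(155, W) + t(837, -536)) = 1/((5 - 6*155) - 536) = 1/((5 - 930) - 536) = 1/(-925 - 536) = 1/(-1461) = -1/1461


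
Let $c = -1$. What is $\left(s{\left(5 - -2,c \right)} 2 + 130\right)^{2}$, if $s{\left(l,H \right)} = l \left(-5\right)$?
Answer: $3600$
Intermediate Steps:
$s{\left(l,H \right)} = - 5 l$
$\left(s{\left(5 - -2,c \right)} 2 + 130\right)^{2} = \left(- 5 \left(5 - -2\right) 2 + 130\right)^{2} = \left(- 5 \left(5 + 2\right) 2 + 130\right)^{2} = \left(\left(-5\right) 7 \cdot 2 + 130\right)^{2} = \left(\left(-35\right) 2 + 130\right)^{2} = \left(-70 + 130\right)^{2} = 60^{2} = 3600$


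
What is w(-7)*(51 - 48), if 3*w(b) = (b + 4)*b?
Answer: 21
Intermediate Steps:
w(b) = b*(4 + b)/3 (w(b) = ((b + 4)*b)/3 = ((4 + b)*b)/3 = (b*(4 + b))/3 = b*(4 + b)/3)
w(-7)*(51 - 48) = ((⅓)*(-7)*(4 - 7))*(51 - 48) = ((⅓)*(-7)*(-3))*3 = 7*3 = 21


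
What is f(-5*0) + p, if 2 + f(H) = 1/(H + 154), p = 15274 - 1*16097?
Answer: -127049/154 ≈ -824.99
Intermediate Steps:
p = -823 (p = 15274 - 16097 = -823)
f(H) = -2 + 1/(154 + H) (f(H) = -2 + 1/(H + 154) = -2 + 1/(154 + H))
f(-5*0) + p = (-307 - (-10)*0)/(154 - 5*0) - 823 = (-307 - 2*0)/(154 + 0) - 823 = (-307 + 0)/154 - 823 = (1/154)*(-307) - 823 = -307/154 - 823 = -127049/154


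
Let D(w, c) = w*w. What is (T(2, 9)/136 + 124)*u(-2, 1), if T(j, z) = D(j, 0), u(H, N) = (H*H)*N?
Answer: 8434/17 ≈ 496.12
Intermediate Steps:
D(w, c) = w²
u(H, N) = N*H² (u(H, N) = H²*N = N*H²)
T(j, z) = j²
(T(2, 9)/136 + 124)*u(-2, 1) = (2²/136 + 124)*(1*(-2)²) = (4*(1/136) + 124)*(1*4) = (1/34 + 124)*4 = (4217/34)*4 = 8434/17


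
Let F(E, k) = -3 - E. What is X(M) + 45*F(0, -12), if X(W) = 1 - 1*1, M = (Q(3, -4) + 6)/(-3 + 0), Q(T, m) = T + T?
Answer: -135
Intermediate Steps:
Q(T, m) = 2*T
M = -4 (M = (2*3 + 6)/(-3 + 0) = (6 + 6)/(-3) = 12*(-1/3) = -4)
X(W) = 0 (X(W) = 1 - 1 = 0)
X(M) + 45*F(0, -12) = 0 + 45*(-3 - 1*0) = 0 + 45*(-3 + 0) = 0 + 45*(-3) = 0 - 135 = -135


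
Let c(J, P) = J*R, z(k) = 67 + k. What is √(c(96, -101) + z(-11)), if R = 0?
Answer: 2*√14 ≈ 7.4833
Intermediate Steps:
c(J, P) = 0 (c(J, P) = J*0 = 0)
√(c(96, -101) + z(-11)) = √(0 + (67 - 11)) = √(0 + 56) = √56 = 2*√14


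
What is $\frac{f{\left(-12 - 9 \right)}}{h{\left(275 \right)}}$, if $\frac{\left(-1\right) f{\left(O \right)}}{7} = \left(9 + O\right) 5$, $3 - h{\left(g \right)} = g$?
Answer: $- \frac{105}{68} \approx -1.5441$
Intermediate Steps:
$h{\left(g \right)} = 3 - g$
$f{\left(O \right)} = -315 - 35 O$ ($f{\left(O \right)} = - 7 \left(9 + O\right) 5 = - 7 \left(45 + 5 O\right) = -315 - 35 O$)
$\frac{f{\left(-12 - 9 \right)}}{h{\left(275 \right)}} = \frac{-315 - 35 \left(-12 - 9\right)}{3 - 275} = \frac{-315 - -735}{3 - 275} = \frac{-315 + 735}{-272} = 420 \left(- \frac{1}{272}\right) = - \frac{105}{68}$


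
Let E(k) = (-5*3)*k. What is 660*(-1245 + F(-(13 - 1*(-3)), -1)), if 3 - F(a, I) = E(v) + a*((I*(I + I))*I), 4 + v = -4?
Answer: -920040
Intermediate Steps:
v = -8 (v = -4 - 4 = -8)
E(k) = -15*k
F(a, I) = -117 - 2*a*I³ (F(a, I) = 3 - (-15*(-8) + a*((I*(I + I))*I)) = 3 - (120 + a*((I*(2*I))*I)) = 3 - (120 + a*((2*I²)*I)) = 3 - (120 + a*(2*I³)) = 3 - (120 + 2*a*I³) = 3 + (-120 - 2*a*I³) = -117 - 2*a*I³)
660*(-1245 + F(-(13 - 1*(-3)), -1)) = 660*(-1245 + (-117 - 2*(-(13 - 1*(-3)))*(-1)³)) = 660*(-1245 + (-117 - 2*(-(13 + 3))*(-1))) = 660*(-1245 + (-117 - 2*(-1*16)*(-1))) = 660*(-1245 + (-117 - 2*(-16)*(-1))) = 660*(-1245 + (-117 - 32)) = 660*(-1245 - 149) = 660*(-1394) = -920040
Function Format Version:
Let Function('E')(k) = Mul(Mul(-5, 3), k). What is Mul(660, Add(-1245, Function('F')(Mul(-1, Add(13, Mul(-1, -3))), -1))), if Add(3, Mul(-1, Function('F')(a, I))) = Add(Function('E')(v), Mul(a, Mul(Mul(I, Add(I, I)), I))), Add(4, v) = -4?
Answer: -920040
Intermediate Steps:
v = -8 (v = Add(-4, -4) = -8)
Function('E')(k) = Mul(-15, k)
Function('F')(a, I) = Add(-117, Mul(-2, a, Pow(I, 3))) (Function('F')(a, I) = Add(3, Mul(-1, Add(Mul(-15, -8), Mul(a, Mul(Mul(I, Add(I, I)), I))))) = Add(3, Mul(-1, Add(120, Mul(a, Mul(Mul(I, Mul(2, I)), I))))) = Add(3, Mul(-1, Add(120, Mul(a, Mul(Mul(2, Pow(I, 2)), I))))) = Add(3, Mul(-1, Add(120, Mul(a, Mul(2, Pow(I, 3)))))) = Add(3, Mul(-1, Add(120, Mul(2, a, Pow(I, 3))))) = Add(3, Add(-120, Mul(-2, a, Pow(I, 3)))) = Add(-117, Mul(-2, a, Pow(I, 3))))
Mul(660, Add(-1245, Function('F')(Mul(-1, Add(13, Mul(-1, -3))), -1))) = Mul(660, Add(-1245, Add(-117, Mul(-2, Mul(-1, Add(13, Mul(-1, -3))), Pow(-1, 3))))) = Mul(660, Add(-1245, Add(-117, Mul(-2, Mul(-1, Add(13, 3)), -1)))) = Mul(660, Add(-1245, Add(-117, Mul(-2, Mul(-1, 16), -1)))) = Mul(660, Add(-1245, Add(-117, Mul(-2, -16, -1)))) = Mul(660, Add(-1245, Add(-117, -32))) = Mul(660, Add(-1245, -149)) = Mul(660, -1394) = -920040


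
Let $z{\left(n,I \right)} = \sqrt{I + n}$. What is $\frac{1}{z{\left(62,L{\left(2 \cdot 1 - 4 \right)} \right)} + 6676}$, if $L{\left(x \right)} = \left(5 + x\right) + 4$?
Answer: $\frac{6676}{44568907} - \frac{\sqrt{69}}{44568907} \approx 0.0001496$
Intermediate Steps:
$L{\left(x \right)} = 9 + x$
$\frac{1}{z{\left(62,L{\left(2 \cdot 1 - 4 \right)} \right)} + 6676} = \frac{1}{\sqrt{\left(9 + \left(2 \cdot 1 - 4\right)\right) + 62} + 6676} = \frac{1}{\sqrt{\left(9 + \left(2 - 4\right)\right) + 62} + 6676} = \frac{1}{\sqrt{\left(9 - 2\right) + 62} + 6676} = \frac{1}{\sqrt{7 + 62} + 6676} = \frac{1}{\sqrt{69} + 6676} = \frac{1}{6676 + \sqrt{69}}$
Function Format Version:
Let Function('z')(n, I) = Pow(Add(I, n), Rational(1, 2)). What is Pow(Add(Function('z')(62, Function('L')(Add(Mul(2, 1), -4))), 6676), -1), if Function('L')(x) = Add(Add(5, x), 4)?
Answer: Add(Rational(6676, 44568907), Mul(Rational(-1, 44568907), Pow(69, Rational(1, 2)))) ≈ 0.00014960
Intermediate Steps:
Function('L')(x) = Add(9, x)
Pow(Add(Function('z')(62, Function('L')(Add(Mul(2, 1), -4))), 6676), -1) = Pow(Add(Pow(Add(Add(9, Add(Mul(2, 1), -4)), 62), Rational(1, 2)), 6676), -1) = Pow(Add(Pow(Add(Add(9, Add(2, -4)), 62), Rational(1, 2)), 6676), -1) = Pow(Add(Pow(Add(Add(9, -2), 62), Rational(1, 2)), 6676), -1) = Pow(Add(Pow(Add(7, 62), Rational(1, 2)), 6676), -1) = Pow(Add(Pow(69, Rational(1, 2)), 6676), -1) = Pow(Add(6676, Pow(69, Rational(1, 2))), -1)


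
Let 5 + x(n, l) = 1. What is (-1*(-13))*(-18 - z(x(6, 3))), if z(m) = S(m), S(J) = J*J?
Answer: -442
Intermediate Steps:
x(n, l) = -4 (x(n, l) = -5 + 1 = -4)
S(J) = J**2
z(m) = m**2
(-1*(-13))*(-18 - z(x(6, 3))) = (-1*(-13))*(-18 - 1*(-4)**2) = 13*(-18 - 1*16) = 13*(-18 - 16) = 13*(-34) = -442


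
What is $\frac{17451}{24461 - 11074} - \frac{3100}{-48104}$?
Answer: $\frac{220240651}{160992062} \approx 1.368$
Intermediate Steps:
$\frac{17451}{24461 - 11074} - \frac{3100}{-48104} = \frac{17451}{24461 - 11074} - - \frac{775}{12026} = \frac{17451}{13387} + \frac{775}{12026} = \frac{220240651}{160992062}$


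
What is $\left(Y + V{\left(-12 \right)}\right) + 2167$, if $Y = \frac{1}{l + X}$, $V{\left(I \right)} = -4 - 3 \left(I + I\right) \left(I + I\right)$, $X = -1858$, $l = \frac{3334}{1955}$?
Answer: $\frac{1578637405}{3629056} \approx 435.0$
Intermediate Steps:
$l = \frac{3334}{1955}$ ($l = 3334 \cdot \frac{1}{1955} = \frac{3334}{1955} \approx 1.7054$)
$V{\left(I \right)} = -4 - 12 I^{2}$ ($V{\left(I \right)} = -4 - 3 \cdot 2 I 2 I = -4 - 3 \cdot 4 I^{2} = -4 - 12 I^{2}$)
$Y = - \frac{1955}{3629056}$ ($Y = \frac{1}{\frac{3334}{1955} - 1858} = \frac{1}{- \frac{3629056}{1955}} = - \frac{1955}{3629056} \approx -0.00053871$)
$\left(Y + V{\left(-12 \right)}\right) + 2167 = \left(- \frac{1955}{3629056} - \left(4 + 12 \left(-12\right)^{2}\right)\right) + 2167 = \left(- \frac{1955}{3629056} - 1732\right) + 2167 = - \frac{6285526947}{3629056} + 2167 = \frac{1578637405}{3629056}$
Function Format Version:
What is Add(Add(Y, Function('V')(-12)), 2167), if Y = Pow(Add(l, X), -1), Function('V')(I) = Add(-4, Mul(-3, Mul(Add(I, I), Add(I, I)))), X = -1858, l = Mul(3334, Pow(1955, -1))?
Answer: Rational(1578637405, 3629056) ≈ 435.00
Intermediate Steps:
l = Rational(3334, 1955) (l = Mul(3334, Rational(1, 1955)) = Rational(3334, 1955) ≈ 1.7054)
Function('V')(I) = Add(-4, Mul(-12, Pow(I, 2))) (Function('V')(I) = Add(-4, Mul(-3, Mul(Mul(2, I), Mul(2, I)))) = Add(-4, Mul(-3, Mul(4, Pow(I, 2)))) = Add(-4, Mul(-12, Pow(I, 2))))
Y = Rational(-1955, 3629056) (Y = Pow(Add(Rational(3334, 1955), -1858), -1) = Pow(Rational(-3629056, 1955), -1) = Rational(-1955, 3629056) ≈ -0.00053871)
Add(Add(Y, Function('V')(-12)), 2167) = Add(Add(Rational(-1955, 3629056), Add(-4, Mul(-12, Pow(-12, 2)))), 2167) = Add(Add(Rational(-1955, 3629056), Add(-4, Mul(-12, 144))), 2167) = Add(Add(Rational(-1955, 3629056), Add(-4, -1728)), 2167) = Add(Add(Rational(-1955, 3629056), -1732), 2167) = Add(Rational(-6285526947, 3629056), 2167) = Rational(1578637405, 3629056)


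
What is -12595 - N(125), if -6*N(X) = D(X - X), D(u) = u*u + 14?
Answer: -37778/3 ≈ -12593.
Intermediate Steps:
D(u) = 14 + u² (D(u) = u² + 14 = 14 + u²)
N(X) = -7/3 (N(X) = -(14 + (X - X)²)/6 = -(14 + 0²)/6 = -(14 + 0)/6 = -⅙*14 = -7/3)
-12595 - N(125) = -12595 - 1*(-7/3) = -12595 + 7/3 = -37778/3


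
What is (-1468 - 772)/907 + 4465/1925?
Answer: -52449/349195 ≈ -0.15020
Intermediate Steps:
(-1468 - 772)/907 + 4465/1925 = -2240*1/907 + 4465*(1/1925) = -2240/907 + 893/385 = -52449/349195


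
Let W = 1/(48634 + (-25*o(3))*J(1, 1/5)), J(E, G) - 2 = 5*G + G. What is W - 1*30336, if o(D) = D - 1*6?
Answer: -1482641663/48874 ≈ -30336.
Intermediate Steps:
o(D) = -6 + D (o(D) = D - 6 = -6 + D)
J(E, G) = 2 + 6*G (J(E, G) = 2 + (5*G + G) = 2 + 6*G)
W = 1/48874 (W = 1/(48634 + (-25*(-6 + 3))*(2 + 6/5)) = 1/(48634 + (-25*(-3))*(2 + 6*(⅕))) = 1/(48634 + 75*(2 + 6/5)) = 1/(48634 + 75*(16/5)) = 1/(48634 + 240) = 1/48874 ≈ 2.0461e-5)
W - 1*30336 = 1/48874 - 1*30336 = 1/48874 - 30336 = -1482641663/48874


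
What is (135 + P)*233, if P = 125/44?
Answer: 1413145/44 ≈ 32117.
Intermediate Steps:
P = 125/44 (P = 125*(1/44) = 125/44 ≈ 2.8409)
(135 + P)*233 = (135 + 125/44)*233 = (6065/44)*233 = 1413145/44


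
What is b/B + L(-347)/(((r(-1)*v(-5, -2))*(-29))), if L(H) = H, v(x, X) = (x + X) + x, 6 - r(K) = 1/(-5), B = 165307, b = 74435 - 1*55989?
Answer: -87812197/1783331916 ≈ -0.049241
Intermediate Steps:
b = 18446 (b = 74435 - 55989 = 18446)
r(K) = 31/5 (r(K) = 6 - 1/(-5) = 6 - 1*(-⅕) = 6 + ⅕ = 31/5)
v(x, X) = X + 2*x (v(x, X) = (X + x) + x = X + 2*x)
b/B + L(-347)/(((r(-1)*v(-5, -2))*(-29))) = 18446/165307 - 347*(-5/(899*(-2 + 2*(-5)))) = 18446*(1/165307) - 347*(-5/(899*(-2 - 10))) = 18446/165307 - 347/(((31/5)*(-12))*(-29)) = 18446/165307 - 347/((-372/5*(-29))) = 18446/165307 - 347/10788/5 = 18446/165307 - 347*5/10788 = 18446/165307 - 1735/10788 = -87812197/1783331916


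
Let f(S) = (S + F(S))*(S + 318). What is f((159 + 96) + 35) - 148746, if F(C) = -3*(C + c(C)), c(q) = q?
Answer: -1030346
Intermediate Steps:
F(C) = -6*C (F(C) = -3*(C + C) = -6*C)
f(S) = -5*S*(318 + S) (f(S) = (S - 6*S)*(S + 318) = (-5*S)*(318 + S) = -5*S*(318 + S))
f((159 + 96) + 35) - 148746 = 5*((159 + 96) + 35)*(-318 - ((159 + 96) + 35)) - 148746 = 5*(255 + 35)*(-318 - (255 + 35)) - 148746 = 5*290*(-318 - 1*290) - 148746 = 5*290*(-318 - 290) - 148746 = 5*290*(-608) - 148746 = -881600 - 148746 = -1030346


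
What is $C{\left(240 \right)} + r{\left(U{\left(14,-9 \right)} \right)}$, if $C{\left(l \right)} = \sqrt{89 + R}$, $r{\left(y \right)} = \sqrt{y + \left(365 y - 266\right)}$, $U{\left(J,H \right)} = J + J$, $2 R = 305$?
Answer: $\sqrt{9982} + \frac{\sqrt{966}}{2} \approx 115.45$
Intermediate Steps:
$R = \frac{305}{2}$ ($R = \frac{1}{2} \cdot 305 = \frac{305}{2} \approx 152.5$)
$U{\left(J,H \right)} = 2 J$
$r{\left(y \right)} = \sqrt{-266 + 366 y}$ ($r{\left(y \right)} = \sqrt{y + \left(-266 + 365 y\right)} = \sqrt{-266 + 366 y}$)
$C{\left(l \right)} = \frac{\sqrt{966}}{2}$ ($C{\left(l \right)} = \sqrt{89 + \frac{305}{2}} = \sqrt{\frac{483}{2}} = \frac{\sqrt{966}}{2}$)
$C{\left(240 \right)} + r{\left(U{\left(14,-9 \right)} \right)} = \frac{\sqrt{966}}{2} + \sqrt{-266 + 366 \cdot 2 \cdot 14} = \frac{\sqrt{966}}{2} + \sqrt{-266 + 366 \cdot 28} = \frac{\sqrt{966}}{2} + \sqrt{-266 + 10248} = \frac{\sqrt{966}}{2} + \sqrt{9982} = \sqrt{9982} + \frac{\sqrt{966}}{2}$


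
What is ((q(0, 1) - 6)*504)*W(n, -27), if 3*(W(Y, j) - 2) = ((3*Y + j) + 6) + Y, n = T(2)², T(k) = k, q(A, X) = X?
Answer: -840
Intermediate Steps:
n = 4 (n = 2² = 4)
W(Y, j) = 4 + j/3 + 4*Y/3 (W(Y, j) = 2 + (((3*Y + j) + 6) + Y)/3 = 2 + (((j + 3*Y) + 6) + Y)/3 = 2 + ((6 + j + 3*Y) + Y)/3 = 2 + (6 + j + 4*Y)/3 = 2 + (2 + j/3 + 4*Y/3) = 4 + j/3 + 4*Y/3)
((q(0, 1) - 6)*504)*W(n, -27) = ((1 - 6)*504)*(4 + (⅓)*(-27) + (4/3)*4) = (-5*504)*(4 - 9 + 16/3) = -2520*⅓ = -840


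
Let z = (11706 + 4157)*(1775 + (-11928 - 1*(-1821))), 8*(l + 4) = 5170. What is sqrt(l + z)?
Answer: I*sqrt(528679495)/2 ≈ 11497.0*I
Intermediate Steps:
l = 2569/4 (l = -4 + (1/8)*5170 = -4 + 2585/4 = 2569/4 ≈ 642.25)
z = -132170516 (z = 15863*(1775 + (-11928 + 1821)) = 15863*(1775 - 10107) = 15863*(-8332) = -132170516)
sqrt(l + z) = sqrt(2569/4 - 132170516) = sqrt(-528679495/4) = I*sqrt(528679495)/2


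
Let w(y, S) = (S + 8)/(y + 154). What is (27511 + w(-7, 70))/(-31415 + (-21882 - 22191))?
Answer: -1348065/3698912 ≈ -0.36445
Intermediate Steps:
w(y, S) = (8 + S)/(154 + y)
(27511 + w(-7, 70))/(-31415 + (-21882 - 22191)) = (27511 + (8 + 70)/(154 - 7))/(-31415 + (-21882 - 22191)) = (27511 + 78/147)/(-31415 - 44073) = (27511 + (1/147)*78)/(-75488) = (27511 + 26/49)*(-1/75488) = (1348065/49)*(-1/75488) = -1348065/3698912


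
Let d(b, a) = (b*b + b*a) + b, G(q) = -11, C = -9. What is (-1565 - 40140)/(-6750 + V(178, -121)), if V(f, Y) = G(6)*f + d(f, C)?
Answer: -41705/21552 ≈ -1.9351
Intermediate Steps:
d(b, a) = b + b² + a*b (d(b, a) = (b² + a*b) + b = b + b² + a*b)
V(f, Y) = -11*f + f*(-8 + f) (V(f, Y) = -11*f + f*(1 - 9 + f) = -11*f + f*(-8 + f))
(-1565 - 40140)/(-6750 + V(178, -121)) = (-1565 - 40140)/(-6750 + 178*(-19 + 178)) = -41705/(-6750 + 178*159) = -41705/(-6750 + 28302) = -41705/21552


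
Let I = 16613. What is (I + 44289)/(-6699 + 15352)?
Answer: 60902/8653 ≈ 7.0383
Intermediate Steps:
(I + 44289)/(-6699 + 15352) = (16613 + 44289)/(-6699 + 15352) = 60902/8653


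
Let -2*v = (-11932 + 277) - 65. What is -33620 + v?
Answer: -27760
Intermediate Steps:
v = 5860 (v = -((-11932 + 277) - 65)/2 = -(-11655 - 65)/2 = -½*(-11720) = 5860)
-33620 + v = -33620 + 5860 = -27760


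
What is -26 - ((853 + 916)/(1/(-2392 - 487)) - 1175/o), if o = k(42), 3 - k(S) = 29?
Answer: 132414875/26 ≈ 5.0929e+6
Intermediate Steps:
k(S) = -26 (k(S) = 3 - 1*29 = 3 - 29 = -26)
o = -26
-26 - ((853 + 916)/(1/(-2392 - 487)) - 1175/o) = -26 - ((853 + 916)/(1/(-2392 - 487)) - 1175/(-26)) = -26 - (1769/(1/(-2879)) - 1175*(-1/26)) = -26 - (1769/(-1/2879) + 1175/26) = -26 - (1769*(-2879) + 1175/26) = -26 - (-5092951 + 1175/26) = -26 - 1*(-132415551/26) = -26 + 132415551/26 = 132414875/26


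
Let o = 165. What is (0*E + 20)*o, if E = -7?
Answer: 3300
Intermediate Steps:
(0*E + 20)*o = (0*(-7) + 20)*165 = (0 + 20)*165 = 20*165 = 3300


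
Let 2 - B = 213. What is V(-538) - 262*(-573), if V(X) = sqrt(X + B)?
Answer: 150126 + I*sqrt(749) ≈ 1.5013e+5 + 27.368*I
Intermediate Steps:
B = -211 (B = 2 - 1*213 = 2 - 213 = -211)
V(X) = sqrt(-211 + X) (V(X) = sqrt(X - 211) = sqrt(-211 + X))
V(-538) - 262*(-573) = sqrt(-211 - 538) - 262*(-573) = sqrt(-749) + 150126 = I*sqrt(749) + 150126 = 150126 + I*sqrt(749)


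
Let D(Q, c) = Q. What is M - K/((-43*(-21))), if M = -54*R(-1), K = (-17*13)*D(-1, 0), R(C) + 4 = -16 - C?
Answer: 926257/903 ≈ 1025.8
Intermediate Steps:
R(C) = -20 - C (R(C) = -4 + (-16 - C) = -20 - C)
K = 221 (K = -17*13*(-1) = -221*(-1) = 221)
M = 1026 (M = -54*(-20 - 1*(-1)) = -54*(-20 + 1) = -54*(-19) = 1026)
M - K/((-43*(-21))) = 1026 - 221/((-43*(-21))) = 1026 - 221/903 = 926257/903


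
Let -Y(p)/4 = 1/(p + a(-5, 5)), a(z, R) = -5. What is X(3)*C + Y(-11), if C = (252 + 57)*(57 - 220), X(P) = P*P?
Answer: -1813211/4 ≈ -4.5330e+5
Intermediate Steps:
X(P) = P²
Y(p) = -4/(-5 + p) (Y(p) = -4/(p - 5) = -4/(-5 + p))
C = -50367 (C = 309*(-163) = -50367)
X(3)*C + Y(-11) = 3²*(-50367) - 4/(-5 - 11) = 9*(-50367) - 4/(-16) = -453303 - 4*(-1/16) = -453303 + ¼ = -1813211/4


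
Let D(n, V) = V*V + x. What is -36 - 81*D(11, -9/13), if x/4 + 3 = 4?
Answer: -67401/169 ≈ -398.82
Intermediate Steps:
x = 4 (x = -12 + 4*4 = -12 + 16 = 4)
D(n, V) = 4 + V² (D(n, V) = V*V + 4 = V² + 4 = 4 + V²)
-36 - 81*D(11, -9/13) = -36 - 81*(4 + (-9/13)²) = -36 - 81*(4 + 81/169) = -36 - 81*757/169 = -36 - 61317/169 = -67401/169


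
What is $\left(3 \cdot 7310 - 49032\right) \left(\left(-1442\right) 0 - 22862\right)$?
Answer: $619605924$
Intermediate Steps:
$\left(3 \cdot 7310 - 49032\right) \left(\left(-1442\right) 0 - 22862\right) = \left(21930 - 49032\right) \left(0 - 22862\right) = \left(-27102\right) \left(-22862\right) = 619605924$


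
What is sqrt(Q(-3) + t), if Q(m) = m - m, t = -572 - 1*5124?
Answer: 8*I*sqrt(89) ≈ 75.472*I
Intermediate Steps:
t = -5696 (t = -572 - 5124 = -5696)
Q(m) = 0
sqrt(Q(-3) + t) = sqrt(0 - 5696) = sqrt(-5696) = 8*I*sqrt(89)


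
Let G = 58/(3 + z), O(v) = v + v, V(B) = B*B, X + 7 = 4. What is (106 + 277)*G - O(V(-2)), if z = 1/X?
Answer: 33289/4 ≈ 8322.3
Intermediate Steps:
X = -3 (X = -7 + 4 = -3)
z = -⅓ (z = 1/(-3) = 1*(-⅓) = -⅓ ≈ -0.33333)
V(B) = B²
O(v) = 2*v
G = 87/4 (G = 58/(3 - ⅓) = 58/(8/3) = (3/8)*58 = 87/4 ≈ 21.750)
(106 + 277)*G - O(V(-2)) = (106 + 277)*(87/4) - 2*(-2)² = 383*(87/4) - 2*4 = 33321/4 - 1*8 = 33321/4 - 8 = 33289/4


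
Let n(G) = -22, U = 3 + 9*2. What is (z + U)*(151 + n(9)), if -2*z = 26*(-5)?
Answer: 11094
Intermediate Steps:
z = 65 (z = -13*(-5) = -½*(-130) = 65)
U = 21 (U = 3 + 18 = 21)
(z + U)*(151 + n(9)) = (65 + 21)*(151 - 22) = 86*129 = 11094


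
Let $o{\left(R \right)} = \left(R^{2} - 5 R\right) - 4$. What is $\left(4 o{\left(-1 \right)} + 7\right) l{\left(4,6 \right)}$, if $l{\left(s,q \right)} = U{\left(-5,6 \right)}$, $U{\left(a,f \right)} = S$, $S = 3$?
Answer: $45$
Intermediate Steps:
$o{\left(R \right)} = -4 + R^{2} - 5 R$
$U{\left(a,f \right)} = 3$
$l{\left(s,q \right)} = 3$
$\left(4 o{\left(-1 \right)} + 7\right) l{\left(4,6 \right)} = \left(4 \left(-4 + \left(-1\right)^{2} - -5\right) + 7\right) 3 = \left(4 \left(-4 + 1 + 5\right) + 7\right) 3 = \left(4 \cdot 2 + 7\right) 3 = \left(8 + 7\right) 3 = 15 \cdot 3 = 45$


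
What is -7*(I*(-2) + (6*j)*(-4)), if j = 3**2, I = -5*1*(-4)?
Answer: 1792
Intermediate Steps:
I = 20 (I = -5*(-4) = 20)
j = 9
-7*(I*(-2) + (6*j)*(-4)) = -7*(20*(-2) + (6*9)*(-4)) = -7*(-40 + 54*(-4)) = -7*(-40 - 216) = -7*(-256) = 1792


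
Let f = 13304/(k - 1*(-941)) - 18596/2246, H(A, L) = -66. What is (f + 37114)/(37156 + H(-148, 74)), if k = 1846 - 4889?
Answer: 21893704864/21888162785 ≈ 1.0003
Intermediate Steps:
k = -3043
f = -17242394/1180273 (f = 13304/(-3043 - 1*(-941)) - 18596/2246 = 13304/(-3043 + 941) - 18596*1/2246 = 13304/(-2102) - 9298/1123 = 13304*(-1/2102) - 9298/1123 = -6652/1051 - 9298/1123 = -17242394/1180273 ≈ -14.609)
(f + 37114)/(37156 + H(-148, 74)) = (-17242394/1180273 + 37114)/(37156 - 66) = (43787409728/1180273)/37090 = (43787409728/1180273)*(1/37090) = 21893704864/21888162785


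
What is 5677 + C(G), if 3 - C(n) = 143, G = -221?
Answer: 5537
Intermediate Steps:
C(n) = -140 (C(n) = 3 - 1*143 = 3 - 143 = -140)
5677 + C(G) = 5677 - 140 = 5537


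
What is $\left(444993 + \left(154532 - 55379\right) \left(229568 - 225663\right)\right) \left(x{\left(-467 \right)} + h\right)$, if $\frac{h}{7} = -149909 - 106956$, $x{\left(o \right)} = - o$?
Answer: $-696812442851304$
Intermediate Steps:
$h = -1798055$ ($h = 7 \left(-149909 - 106956\right) = 7 \left(-256865\right) = -1798055$)
$\left(444993 + \left(154532 - 55379\right) \left(229568 - 225663\right)\right) \left(x{\left(-467 \right)} + h\right) = \left(444993 + \left(154532 - 55379\right) \left(229568 - 225663\right)\right) \left(\left(-1\right) \left(-467\right) - 1798055\right) = \left(444993 + 99153 \cdot 3905\right) \left(467 - 1798055\right) = \left(444993 + 387192465\right) \left(-1797588\right) = 387637458 \left(-1797588\right) = -696812442851304$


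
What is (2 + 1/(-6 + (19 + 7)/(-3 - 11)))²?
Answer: 10609/3025 ≈ 3.5071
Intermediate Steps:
(2 + 1/(-6 + (19 + 7)/(-3 - 11)))² = (2 + 1/(-6 + 26/(-14)))² = (2 + 1/(-6 + 26*(-1/14)))² = (2 + 1/(-6 - 13/7))² = (2 + 1/(-55/7))² = (2 - 7/55)² = (103/55)² = 10609/3025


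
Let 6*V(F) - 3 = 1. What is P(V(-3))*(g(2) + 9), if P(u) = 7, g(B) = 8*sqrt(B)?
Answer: 63 + 56*sqrt(2) ≈ 142.20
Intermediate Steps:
V(F) = 2/3 (V(F) = 1/2 + (1/6)*1 = 1/2 + 1/6 = 2/3)
P(V(-3))*(g(2) + 9) = 7*(8*sqrt(2) + 9) = 7*(9 + 8*sqrt(2)) = 63 + 56*sqrt(2)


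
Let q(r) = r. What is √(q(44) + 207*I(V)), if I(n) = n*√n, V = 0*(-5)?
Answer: 2*√11 ≈ 6.6332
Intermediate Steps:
V = 0
I(n) = n^(3/2)
√(q(44) + 207*I(V)) = √(44 + 207*0^(3/2)) = √(44 + 207*0) = √(44 + 0) = √44 = 2*√11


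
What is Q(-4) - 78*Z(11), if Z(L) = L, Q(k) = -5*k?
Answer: -838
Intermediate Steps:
Q(-4) - 78*Z(11) = -5*(-4) - 78*11 = 20 - 858 = -838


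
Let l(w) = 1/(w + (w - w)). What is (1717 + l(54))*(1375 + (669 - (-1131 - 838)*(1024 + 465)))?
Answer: 272026883315/54 ≈ 5.0375e+9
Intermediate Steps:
l(w) = 1/w (l(w) = 1/(w + 0) = 1/w)
(1717 + l(54))*(1375 + (669 - (-1131 - 838)*(1024 + 465))) = (1717 + 1/54)*(1375 + (669 - (-1131 - 838)*(1024 + 465))) = (1717 + 1/54)*(1375 + (669 - (-1969)*1489)) = 92719*(1375 + (669 - 1*(-2931841)))/54 = 92719*(1375 + (669 + 2931841))/54 = 92719*(1375 + 2932510)/54 = (92719/54)*2933885 = 272026883315/54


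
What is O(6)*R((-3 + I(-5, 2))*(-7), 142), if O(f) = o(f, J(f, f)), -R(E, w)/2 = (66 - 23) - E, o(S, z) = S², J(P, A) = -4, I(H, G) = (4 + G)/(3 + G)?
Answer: -10944/5 ≈ -2188.8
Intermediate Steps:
I(H, G) = (4 + G)/(3 + G)
R(E, w) = -86 + 2*E (R(E, w) = -2*((66 - 23) - E) = -2*(43 - E) = -86 + 2*E)
O(f) = f²
O(6)*R((-3 + I(-5, 2))*(-7), 142) = 6²*(-86 + 2*((-3 + (4 + 2)/(3 + 2))*(-7))) = 36*(-86 + 2*((-3 + 6/5)*(-7))) = 36*(-86 + 2*(-9/5*(-7))) = 36*(-86 + 2*(63/5)) = 36*(-86 + 126/5) = 36*(-304/5) = -10944/5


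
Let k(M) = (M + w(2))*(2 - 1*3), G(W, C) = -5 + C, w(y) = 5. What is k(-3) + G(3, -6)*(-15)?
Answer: 163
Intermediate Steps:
k(M) = -5 - M (k(M) = (M + 5)*(2 - 1*3) = (5 + M)*(2 - 3) = (5 + M)*(-1) = -5 - M)
k(-3) + G(3, -6)*(-15) = (-5 - 1*(-3)) + (-5 - 6)*(-15) = (-5 + 3) - 11*(-15) = -2 + 165 = 163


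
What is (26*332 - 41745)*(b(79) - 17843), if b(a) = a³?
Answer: -15735165148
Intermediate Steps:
(26*332 - 41745)*(b(79) - 17843) = (26*332 - 41745)*(79³ - 17843) = (8632 - 41745)*(493039 - 17843) = -33113*475196 = -15735165148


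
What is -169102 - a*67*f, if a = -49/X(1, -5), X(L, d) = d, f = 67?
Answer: -1065471/5 ≈ -2.1309e+5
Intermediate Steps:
a = 49/5 (a = -49/(-5) = -49*(-⅕) = 49/5 ≈ 9.8000)
-169102 - a*67*f = -169102 - (49/5)*67*67 = -169102 - 3283*67/5 = -169102 - 1*219961/5 = -169102 - 219961/5 = -1065471/5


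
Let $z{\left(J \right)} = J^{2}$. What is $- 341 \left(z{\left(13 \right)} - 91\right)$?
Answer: $-26598$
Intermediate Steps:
$- 341 \left(z{\left(13 \right)} - 91\right) = - 341 \left(13^{2} - 91\right) = - 341 \left(169 - 91\right) = \left(-341\right) 78 = -26598$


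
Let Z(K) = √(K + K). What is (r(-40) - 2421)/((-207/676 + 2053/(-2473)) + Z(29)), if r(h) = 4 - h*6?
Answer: -6913901370201644/158485991511111 - 6084151974472208*√58/158485991511111 ≈ -335.99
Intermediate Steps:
Z(K) = √2*√K (Z(K) = √(2*K) = √2*√K)
r(h) = 4 - 6*h
(r(-40) - 2421)/((-207/676 + 2053/(-2473)) + Z(29)) = ((4 - 6*(-40)) - 2421)/((-207/676 + 2053/(-2473)) + √2*√29) = ((4 + 240) - 2421)/((-207*1/676 + 2053*(-1/2473)) + √58) = (244 - 2421)/((-207/676 - 2053/2473) + √58) = -2177/(-1899739/1671748 + √58)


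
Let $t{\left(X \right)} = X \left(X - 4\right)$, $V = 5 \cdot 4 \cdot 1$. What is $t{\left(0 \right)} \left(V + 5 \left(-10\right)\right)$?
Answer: $0$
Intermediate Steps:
$V = 20$ ($V = 20 \cdot 1 = 20$)
$t{\left(X \right)} = X \left(-4 + X\right)$
$t{\left(0 \right)} \left(V + 5 \left(-10\right)\right) = 0 \left(-4 + 0\right) \left(20 + 5 \left(-10\right)\right) = 0 \left(-4\right) \left(20 - 50\right) = 0 \left(-30\right) = 0$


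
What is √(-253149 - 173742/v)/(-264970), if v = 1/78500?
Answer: -3*I*√1515444461/264970 ≈ -0.44075*I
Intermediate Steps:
v = 1/78500 ≈ 1.2739e-5
√(-253149 - 173742/v)/(-264970) = √(-253149 - 173742/1/78500)/(-264970) = √(-253149 - 173742*78500)*(-1/264970) = √(-253149 - 13638747000)*(-1/264970) = √(-13639000149)*(-1/264970) = (3*I*√1515444461)*(-1/264970) = -3*I*√1515444461/264970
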